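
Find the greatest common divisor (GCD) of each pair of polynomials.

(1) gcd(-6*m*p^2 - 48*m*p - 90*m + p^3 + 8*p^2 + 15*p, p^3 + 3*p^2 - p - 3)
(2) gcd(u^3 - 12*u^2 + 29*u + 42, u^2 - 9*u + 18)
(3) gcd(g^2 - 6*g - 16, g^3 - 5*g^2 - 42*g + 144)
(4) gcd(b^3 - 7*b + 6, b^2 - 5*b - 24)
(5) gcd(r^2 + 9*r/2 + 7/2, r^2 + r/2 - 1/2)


(1) = p + 3
(2) = u - 6
(3) = g - 8
(4) = gcd((b - 2)*(b - 1)*(b + 3), (b - 8)*(b + 3)) = b + 3
(5) = r + 1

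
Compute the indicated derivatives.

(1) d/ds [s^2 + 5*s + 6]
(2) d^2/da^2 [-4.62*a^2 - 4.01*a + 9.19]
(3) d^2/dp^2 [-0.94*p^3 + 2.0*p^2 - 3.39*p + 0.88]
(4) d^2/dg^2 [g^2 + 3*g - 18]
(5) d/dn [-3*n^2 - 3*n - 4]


(1) = 2*s + 5
(2) = -9.24000000000000
(3) = 4.0 - 5.64*p
(4) = 2
(5) = -6*n - 3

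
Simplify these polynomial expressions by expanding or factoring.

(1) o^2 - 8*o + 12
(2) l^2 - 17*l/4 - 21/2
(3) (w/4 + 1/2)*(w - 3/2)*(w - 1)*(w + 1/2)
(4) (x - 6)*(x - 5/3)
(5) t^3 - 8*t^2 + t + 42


(1) = (o - 6)*(o - 2)
(2) = (l - 6)*(l + 7/4)
(3) = w^4/4 - 15*w^2/16 + 5*w/16 + 3/8
(4) = x^2 - 23*x/3 + 10
(5) = (t - 7)*(t - 3)*(t + 2)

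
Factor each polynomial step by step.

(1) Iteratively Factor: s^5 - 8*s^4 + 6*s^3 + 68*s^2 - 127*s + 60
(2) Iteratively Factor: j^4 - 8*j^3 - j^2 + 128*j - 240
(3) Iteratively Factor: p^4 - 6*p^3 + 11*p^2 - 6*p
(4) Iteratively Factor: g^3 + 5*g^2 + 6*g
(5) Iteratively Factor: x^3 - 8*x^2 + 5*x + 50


(1) = (s - 5)*(s^4 - 3*s^3 - 9*s^2 + 23*s - 12) = (s - 5)*(s - 1)*(s^3 - 2*s^2 - 11*s + 12) = (s - 5)*(s - 1)^2*(s^2 - s - 12) = (s - 5)*(s - 1)^2*(s + 3)*(s - 4)
(2) = (j - 5)*(j^3 - 3*j^2 - 16*j + 48) = (j - 5)*(j - 4)*(j^2 + j - 12) = (j - 5)*(j - 4)*(j - 3)*(j + 4)
(3) = (p - 3)*(p^3 - 3*p^2 + 2*p) = p*(p - 3)*(p^2 - 3*p + 2) = p*(p - 3)*(p - 1)*(p - 2)
(4) = (g + 2)*(g^2 + 3*g) = (g + 2)*(g + 3)*(g)
(5) = (x + 2)*(x^2 - 10*x + 25) = (x - 5)*(x + 2)*(x - 5)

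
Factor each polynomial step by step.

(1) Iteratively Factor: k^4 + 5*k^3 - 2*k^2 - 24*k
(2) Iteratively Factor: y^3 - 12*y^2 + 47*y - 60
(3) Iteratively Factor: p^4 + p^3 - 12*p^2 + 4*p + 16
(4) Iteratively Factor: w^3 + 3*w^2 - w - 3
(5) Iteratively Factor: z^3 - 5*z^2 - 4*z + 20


(1) = (k - 2)*(k^3 + 7*k^2 + 12*k) = k*(k - 2)*(k^2 + 7*k + 12) = k*(k - 2)*(k + 4)*(k + 3)
(2) = (y - 5)*(y^2 - 7*y + 12) = (y - 5)*(y - 3)*(y - 4)
(3) = (p - 2)*(p^3 + 3*p^2 - 6*p - 8) = (p - 2)*(p + 1)*(p^2 + 2*p - 8) = (p - 2)^2*(p + 1)*(p + 4)
(4) = (w + 3)*(w^2 - 1) = (w - 1)*(w + 3)*(w + 1)
(5) = (z + 2)*(z^2 - 7*z + 10) = (z - 2)*(z + 2)*(z - 5)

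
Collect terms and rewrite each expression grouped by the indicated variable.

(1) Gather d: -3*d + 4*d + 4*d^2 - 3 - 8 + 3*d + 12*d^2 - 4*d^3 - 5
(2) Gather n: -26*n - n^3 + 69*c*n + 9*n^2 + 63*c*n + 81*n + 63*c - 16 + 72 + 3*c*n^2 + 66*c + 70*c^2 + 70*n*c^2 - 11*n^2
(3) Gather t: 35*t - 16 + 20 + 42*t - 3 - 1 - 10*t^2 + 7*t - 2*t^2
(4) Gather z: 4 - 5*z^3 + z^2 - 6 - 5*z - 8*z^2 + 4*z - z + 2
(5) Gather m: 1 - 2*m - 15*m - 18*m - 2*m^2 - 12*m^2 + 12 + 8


(1) = -4*d^3 + 16*d^2 + 4*d - 16
(2) = 70*c^2 + 129*c - n^3 + n^2*(3*c - 2) + n*(70*c^2 + 132*c + 55) + 56
(3) = -12*t^2 + 84*t
(4) = -5*z^3 - 7*z^2 - 2*z
(5) = -14*m^2 - 35*m + 21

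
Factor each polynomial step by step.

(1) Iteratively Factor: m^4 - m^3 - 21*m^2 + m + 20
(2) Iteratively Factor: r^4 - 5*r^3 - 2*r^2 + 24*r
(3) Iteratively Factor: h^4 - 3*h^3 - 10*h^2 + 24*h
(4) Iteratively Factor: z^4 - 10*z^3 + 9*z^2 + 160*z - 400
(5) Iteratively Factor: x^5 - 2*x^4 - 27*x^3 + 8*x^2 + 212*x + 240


(1) = (m - 1)*(m^3 - 21*m - 20) = (m - 1)*(m + 1)*(m^2 - m - 20) = (m - 5)*(m - 1)*(m + 1)*(m + 4)
(2) = (r + 2)*(r^3 - 7*r^2 + 12*r) = (r - 3)*(r + 2)*(r^2 - 4*r) = r*(r - 3)*(r + 2)*(r - 4)
(3) = (h)*(h^3 - 3*h^2 - 10*h + 24) = h*(h - 4)*(h^2 + h - 6) = h*(h - 4)*(h + 3)*(h - 2)
(4) = (z + 4)*(z^3 - 14*z^2 + 65*z - 100) = (z - 4)*(z + 4)*(z^2 - 10*z + 25) = (z - 5)*(z - 4)*(z + 4)*(z - 5)
(5) = (x - 4)*(x^4 + 2*x^3 - 19*x^2 - 68*x - 60) = (x - 4)*(x + 2)*(x^3 - 19*x - 30) = (x - 5)*(x - 4)*(x + 2)*(x^2 + 5*x + 6) = (x - 5)*(x - 4)*(x + 2)^2*(x + 3)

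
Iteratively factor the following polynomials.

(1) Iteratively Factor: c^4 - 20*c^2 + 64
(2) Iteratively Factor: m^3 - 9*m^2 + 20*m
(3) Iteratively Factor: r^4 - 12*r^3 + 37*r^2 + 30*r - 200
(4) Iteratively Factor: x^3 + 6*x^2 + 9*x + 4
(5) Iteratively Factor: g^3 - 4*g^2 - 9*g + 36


(1) = (c - 4)*(c^3 + 4*c^2 - 4*c - 16) = (c - 4)*(c + 2)*(c^2 + 2*c - 8) = (c - 4)*(c + 2)*(c + 4)*(c - 2)
(2) = (m - 4)*(m^2 - 5*m) = m*(m - 4)*(m - 5)
(3) = (r - 5)*(r^3 - 7*r^2 + 2*r + 40) = (r - 5)^2*(r^2 - 2*r - 8) = (r - 5)^2*(r - 4)*(r + 2)
(4) = (x + 4)*(x^2 + 2*x + 1) = (x + 1)*(x + 4)*(x + 1)
(5) = (g - 4)*(g^2 - 9) = (g - 4)*(g - 3)*(g + 3)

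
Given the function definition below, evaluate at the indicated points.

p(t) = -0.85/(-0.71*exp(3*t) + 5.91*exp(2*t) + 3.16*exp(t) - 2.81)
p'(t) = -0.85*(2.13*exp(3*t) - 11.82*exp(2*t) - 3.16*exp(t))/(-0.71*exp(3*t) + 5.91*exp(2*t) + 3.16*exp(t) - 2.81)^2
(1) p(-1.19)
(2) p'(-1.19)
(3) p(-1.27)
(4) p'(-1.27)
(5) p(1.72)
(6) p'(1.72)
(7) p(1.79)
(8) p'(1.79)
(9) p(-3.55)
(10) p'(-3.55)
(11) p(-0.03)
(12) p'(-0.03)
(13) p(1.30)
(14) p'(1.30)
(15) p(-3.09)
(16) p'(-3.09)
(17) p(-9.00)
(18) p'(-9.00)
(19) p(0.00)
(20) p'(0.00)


(1) = 0.64
(2) = 0.97
(3) = 0.58
(4) = 0.70
(5) = -0.01
(6) = 0.00
(7) = -0.01
(8) = -0.00
(9) = 0.31
(10) = 0.01
(11) = -0.16
(12) = 0.39
(13) = -0.02
(14) = 0.02
(15) = 0.32
(16) = 0.02
(17) = 0.30
(18) = 0.00
(19) = -0.15
(20) = 0.35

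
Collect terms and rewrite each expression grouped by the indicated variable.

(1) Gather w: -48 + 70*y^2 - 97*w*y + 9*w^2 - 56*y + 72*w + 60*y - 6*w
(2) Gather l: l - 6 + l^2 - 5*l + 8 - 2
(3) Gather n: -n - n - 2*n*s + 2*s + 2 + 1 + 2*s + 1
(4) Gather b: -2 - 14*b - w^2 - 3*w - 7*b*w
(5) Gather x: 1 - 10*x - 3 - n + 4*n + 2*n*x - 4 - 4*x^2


(1) = 9*w^2 + w*(66 - 97*y) + 70*y^2 + 4*y - 48
(2) = l^2 - 4*l
(3) = n*(-2*s - 2) + 4*s + 4
(4) = b*(-7*w - 14) - w^2 - 3*w - 2
(5) = 3*n - 4*x^2 + x*(2*n - 10) - 6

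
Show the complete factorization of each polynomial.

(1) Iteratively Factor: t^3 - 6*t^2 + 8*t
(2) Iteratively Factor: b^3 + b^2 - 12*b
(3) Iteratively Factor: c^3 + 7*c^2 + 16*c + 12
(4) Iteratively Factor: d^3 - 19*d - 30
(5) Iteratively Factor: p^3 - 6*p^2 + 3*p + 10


(1) = (t - 4)*(t^2 - 2*t) = (t - 4)*(t - 2)*(t)
(2) = (b + 4)*(b^2 - 3*b) = b*(b + 4)*(b - 3)
(3) = (c + 2)*(c^2 + 5*c + 6) = (c + 2)*(c + 3)*(c + 2)
(4) = (d - 5)*(d^2 + 5*d + 6) = (d - 5)*(d + 2)*(d + 3)
(5) = (p - 5)*(p^2 - p - 2) = (p - 5)*(p - 2)*(p + 1)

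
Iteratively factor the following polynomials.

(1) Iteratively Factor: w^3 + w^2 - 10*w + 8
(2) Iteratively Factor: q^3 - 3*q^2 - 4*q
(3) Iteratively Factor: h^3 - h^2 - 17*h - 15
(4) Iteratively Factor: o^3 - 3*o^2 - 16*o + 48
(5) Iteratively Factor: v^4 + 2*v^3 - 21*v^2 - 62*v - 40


(1) = (w - 2)*(w^2 + 3*w - 4) = (w - 2)*(w - 1)*(w + 4)
(2) = (q)*(q^2 - 3*q - 4) = q*(q - 4)*(q + 1)
(3) = (h - 5)*(h^2 + 4*h + 3) = (h - 5)*(h + 1)*(h + 3)
(4) = (o - 4)*(o^2 + o - 12) = (o - 4)*(o + 4)*(o - 3)
(5) = (v + 1)*(v^3 + v^2 - 22*v - 40) = (v - 5)*(v + 1)*(v^2 + 6*v + 8) = (v - 5)*(v + 1)*(v + 2)*(v + 4)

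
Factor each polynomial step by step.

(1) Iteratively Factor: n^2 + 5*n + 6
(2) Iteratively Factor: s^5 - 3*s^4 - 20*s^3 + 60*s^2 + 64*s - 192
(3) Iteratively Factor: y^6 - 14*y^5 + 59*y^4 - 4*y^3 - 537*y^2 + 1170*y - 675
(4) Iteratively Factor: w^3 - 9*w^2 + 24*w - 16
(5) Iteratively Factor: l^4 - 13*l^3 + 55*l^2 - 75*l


(1) = (n + 3)*(n + 2)
(2) = (s - 4)*(s^4 + s^3 - 16*s^2 - 4*s + 48) = (s - 4)*(s - 2)*(s^3 + 3*s^2 - 10*s - 24) = (s - 4)*(s - 2)*(s + 4)*(s^2 - s - 6) = (s - 4)*(s - 3)*(s - 2)*(s + 4)*(s + 2)
(3) = (y - 1)*(y^5 - 13*y^4 + 46*y^3 + 42*y^2 - 495*y + 675) = (y - 5)*(y - 1)*(y^4 - 8*y^3 + 6*y^2 + 72*y - 135) = (y - 5)*(y - 3)*(y - 1)*(y^3 - 5*y^2 - 9*y + 45) = (y - 5)*(y - 3)*(y - 1)*(y + 3)*(y^2 - 8*y + 15) = (y - 5)*(y - 3)^2*(y - 1)*(y + 3)*(y - 5)
(4) = (w - 4)*(w^2 - 5*w + 4) = (w - 4)^2*(w - 1)
(5) = (l - 5)*(l^3 - 8*l^2 + 15*l) = l*(l - 5)*(l^2 - 8*l + 15) = l*(l - 5)^2*(l - 3)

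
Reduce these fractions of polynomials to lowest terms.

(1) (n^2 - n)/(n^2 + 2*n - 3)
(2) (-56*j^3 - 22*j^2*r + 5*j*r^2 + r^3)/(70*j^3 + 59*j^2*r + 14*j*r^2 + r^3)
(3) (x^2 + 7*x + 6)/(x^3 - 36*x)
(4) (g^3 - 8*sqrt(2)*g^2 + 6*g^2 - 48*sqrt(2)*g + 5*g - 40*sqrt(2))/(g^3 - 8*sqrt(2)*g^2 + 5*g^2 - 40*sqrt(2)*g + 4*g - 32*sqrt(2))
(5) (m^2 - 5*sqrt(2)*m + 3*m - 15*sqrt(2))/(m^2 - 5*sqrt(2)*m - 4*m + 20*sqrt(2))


(1) = n/(n + 3)
(2) = (-4*j + r)/(5*j + r)
(3) = (x + 1)/(x^2 - 6*x)
(4) = (g + 5)/(g + 4)
(5) = (m + 3)/(m - 4)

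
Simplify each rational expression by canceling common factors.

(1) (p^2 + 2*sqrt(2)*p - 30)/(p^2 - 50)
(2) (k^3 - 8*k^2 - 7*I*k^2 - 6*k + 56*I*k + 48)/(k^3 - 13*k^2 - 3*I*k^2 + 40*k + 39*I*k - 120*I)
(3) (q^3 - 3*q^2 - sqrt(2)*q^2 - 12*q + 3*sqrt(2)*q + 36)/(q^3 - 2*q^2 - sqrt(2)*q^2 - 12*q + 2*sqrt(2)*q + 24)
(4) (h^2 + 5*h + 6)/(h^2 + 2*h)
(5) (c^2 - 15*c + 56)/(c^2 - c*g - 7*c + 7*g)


(1) = (p - 3*sqrt(2))/(p - 5*sqrt(2))
(2) = (k^2 - 7*I*k - 6)/(k^2 + k*(-5 - 3*I) + 15*I)
(3) = (q - 3)/(q - 2)
(4) = (h + 3)/h
(5) = (c - 8)/(c - g)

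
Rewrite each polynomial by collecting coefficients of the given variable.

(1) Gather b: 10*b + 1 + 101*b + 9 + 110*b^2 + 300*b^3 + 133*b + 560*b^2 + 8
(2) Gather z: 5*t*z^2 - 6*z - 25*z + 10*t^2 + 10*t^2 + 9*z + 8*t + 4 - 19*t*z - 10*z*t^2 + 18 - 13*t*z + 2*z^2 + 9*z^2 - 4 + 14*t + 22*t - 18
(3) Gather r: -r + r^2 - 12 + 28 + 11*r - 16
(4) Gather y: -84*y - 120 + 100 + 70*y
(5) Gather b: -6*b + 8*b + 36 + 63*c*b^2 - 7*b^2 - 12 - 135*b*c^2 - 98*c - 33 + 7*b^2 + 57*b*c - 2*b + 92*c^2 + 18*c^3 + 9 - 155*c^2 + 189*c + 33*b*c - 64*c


(1) = 300*b^3 + 670*b^2 + 244*b + 18
(2) = 20*t^2 + 44*t + z^2*(5*t + 11) + z*(-10*t^2 - 32*t - 22)
(3) = r^2 + 10*r
(4) = -14*y - 20
(5) = 63*b^2*c + b*(-135*c^2 + 90*c) + 18*c^3 - 63*c^2 + 27*c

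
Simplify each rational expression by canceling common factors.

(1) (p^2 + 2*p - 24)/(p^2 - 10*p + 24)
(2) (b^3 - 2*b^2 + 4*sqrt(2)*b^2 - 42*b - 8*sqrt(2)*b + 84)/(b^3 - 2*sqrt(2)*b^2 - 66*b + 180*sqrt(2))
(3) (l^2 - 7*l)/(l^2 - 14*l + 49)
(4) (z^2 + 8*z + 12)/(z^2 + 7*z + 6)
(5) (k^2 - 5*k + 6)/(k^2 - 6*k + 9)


(1) = (p + 6)/(p - 6)
(2) = (b^2 + b*(-2 + 7*sqrt(2)) - 14*sqrt(2))/(b^2 + sqrt(2)*b - 60)
(3) = l/(l - 7)
(4) = (z + 2)/(z + 1)
(5) = (k - 2)/(k - 3)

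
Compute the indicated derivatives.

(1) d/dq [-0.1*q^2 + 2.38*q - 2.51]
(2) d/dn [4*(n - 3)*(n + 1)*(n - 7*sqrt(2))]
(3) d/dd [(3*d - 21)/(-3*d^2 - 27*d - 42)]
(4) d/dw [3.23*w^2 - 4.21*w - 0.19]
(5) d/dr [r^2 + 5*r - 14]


(1) = 2.38 - 0.2*q
(2) = 12*n^2 - 56*sqrt(2)*n - 16*n - 12 + 56*sqrt(2)
(3) = (-d^2 - 9*d + (d - 7)*(2*d + 9) - 14)/(d^2 + 9*d + 14)^2
(4) = 6.46*w - 4.21
(5) = 2*r + 5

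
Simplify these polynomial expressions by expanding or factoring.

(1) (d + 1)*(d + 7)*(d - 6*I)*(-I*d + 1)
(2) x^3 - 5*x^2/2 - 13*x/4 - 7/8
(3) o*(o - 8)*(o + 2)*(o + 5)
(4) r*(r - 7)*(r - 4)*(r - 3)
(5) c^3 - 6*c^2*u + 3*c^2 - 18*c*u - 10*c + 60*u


(1) = -I*d^4 - 5*d^3 - 8*I*d^3 - 40*d^2 - 13*I*d^2 - 35*d - 48*I*d - 42*I
(2) = (x - 7/2)*(x + 1/2)^2
(3) = o^4 - o^3 - 46*o^2 - 80*o
(4) = r^4 - 14*r^3 + 61*r^2 - 84*r
(5) = (c - 2)*(c + 5)*(c - 6*u)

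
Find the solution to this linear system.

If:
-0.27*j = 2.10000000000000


Then:
j = -7.78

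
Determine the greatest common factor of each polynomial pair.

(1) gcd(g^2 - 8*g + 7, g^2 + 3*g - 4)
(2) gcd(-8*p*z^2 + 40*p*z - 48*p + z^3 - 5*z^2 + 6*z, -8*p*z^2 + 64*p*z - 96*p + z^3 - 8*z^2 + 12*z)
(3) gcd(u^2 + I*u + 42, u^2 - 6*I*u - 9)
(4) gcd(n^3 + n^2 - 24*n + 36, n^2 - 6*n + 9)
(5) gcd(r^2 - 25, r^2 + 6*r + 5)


(1) = gcd((g - 7)*(g - 1), (g - 1)*(g + 4)) = g - 1
(2) = -8*p*z + 16*p + z^2 - 2*z
(3) = gcd((u - 6*I)*(u + 7*I), (u - 3*I)^2) = 1
(4) = n - 3
(5) = gcd((r - 5)*(r + 5), (r + 1)*(r + 5)) = r + 5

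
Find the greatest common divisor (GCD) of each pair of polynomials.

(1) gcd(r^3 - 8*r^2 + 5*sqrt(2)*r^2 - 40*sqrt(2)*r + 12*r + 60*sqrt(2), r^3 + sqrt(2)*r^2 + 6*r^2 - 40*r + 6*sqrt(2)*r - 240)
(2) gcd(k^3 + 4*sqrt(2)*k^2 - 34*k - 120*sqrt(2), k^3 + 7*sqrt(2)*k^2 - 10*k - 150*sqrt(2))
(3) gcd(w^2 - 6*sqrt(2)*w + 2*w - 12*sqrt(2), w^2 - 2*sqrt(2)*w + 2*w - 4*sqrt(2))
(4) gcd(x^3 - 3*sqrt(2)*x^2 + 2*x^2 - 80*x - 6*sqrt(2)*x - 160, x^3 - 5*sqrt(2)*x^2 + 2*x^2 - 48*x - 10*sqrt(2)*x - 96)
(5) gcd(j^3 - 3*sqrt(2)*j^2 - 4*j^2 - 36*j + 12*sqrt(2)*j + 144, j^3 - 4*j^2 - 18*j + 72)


(1) = r + 5*sqrt(2)
(2) = k + 5*sqrt(2)
(3) = w + 2
(4) = x^2 + x*(2 - 8*sqrt(2)) - 16*sqrt(2)
(5) = gcd((j - 4)*(j - 6*sqrt(2))*(j + 3*sqrt(2)), (j - 4)*(j - 3*sqrt(2))*(j + 3*sqrt(2))) = j^2 + j*(-4 + 3*sqrt(2)) - 12*sqrt(2)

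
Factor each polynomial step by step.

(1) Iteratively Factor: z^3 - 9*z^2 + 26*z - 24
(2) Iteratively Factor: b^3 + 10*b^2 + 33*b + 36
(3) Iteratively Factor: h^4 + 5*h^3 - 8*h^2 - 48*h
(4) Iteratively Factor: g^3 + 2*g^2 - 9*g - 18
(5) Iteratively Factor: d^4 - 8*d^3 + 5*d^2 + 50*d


(1) = (z - 4)*(z^2 - 5*z + 6) = (z - 4)*(z - 3)*(z - 2)
(2) = (b + 4)*(b^2 + 6*b + 9) = (b + 3)*(b + 4)*(b + 3)
(3) = (h)*(h^3 + 5*h^2 - 8*h - 48) = h*(h + 4)*(h^2 + h - 12) = h*(h - 3)*(h + 4)*(h + 4)
(4) = (g + 2)*(g^2 - 9) = (g - 3)*(g + 2)*(g + 3)
(5) = (d - 5)*(d^3 - 3*d^2 - 10*d) = (d - 5)^2*(d^2 + 2*d) = d*(d - 5)^2*(d + 2)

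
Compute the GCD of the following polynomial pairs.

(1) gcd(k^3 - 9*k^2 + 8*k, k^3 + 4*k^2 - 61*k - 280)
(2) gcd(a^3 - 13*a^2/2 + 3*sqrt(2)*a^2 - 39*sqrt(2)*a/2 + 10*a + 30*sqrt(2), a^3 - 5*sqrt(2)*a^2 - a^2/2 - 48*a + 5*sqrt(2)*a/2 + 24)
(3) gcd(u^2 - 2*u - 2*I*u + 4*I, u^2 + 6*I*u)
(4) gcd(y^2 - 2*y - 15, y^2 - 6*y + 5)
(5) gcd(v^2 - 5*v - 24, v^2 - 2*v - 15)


(1) = gcd(k*(k - 8)*(k - 1), (k - 8)*(k + 5)*(k + 7)) = k - 8
(2) = gcd((a - 4)*(a - 5/2)*(a + 3*sqrt(2)), (a - 1/2)*(a - 8*sqrt(2))*(a + 3*sqrt(2))) = a + 3*sqrt(2)
(3) = 1
(4) = gcd((y - 5)*(y + 3), (y - 5)*(y - 1)) = y - 5
(5) = gcd((v - 8)*(v + 3), (v - 5)*(v + 3)) = v + 3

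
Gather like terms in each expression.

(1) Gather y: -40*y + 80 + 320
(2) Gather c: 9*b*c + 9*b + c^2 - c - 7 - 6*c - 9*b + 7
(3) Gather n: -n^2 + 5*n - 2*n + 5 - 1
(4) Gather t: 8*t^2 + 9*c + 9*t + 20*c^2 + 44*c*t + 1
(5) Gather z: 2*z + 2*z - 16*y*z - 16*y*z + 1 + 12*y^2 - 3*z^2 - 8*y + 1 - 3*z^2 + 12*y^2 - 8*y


(1) = 400 - 40*y
(2) = c^2 + c*(9*b - 7)
(3) = -n^2 + 3*n + 4
(4) = 20*c^2 + 9*c + 8*t^2 + t*(44*c + 9) + 1
(5) = 24*y^2 - 16*y - 6*z^2 + z*(4 - 32*y) + 2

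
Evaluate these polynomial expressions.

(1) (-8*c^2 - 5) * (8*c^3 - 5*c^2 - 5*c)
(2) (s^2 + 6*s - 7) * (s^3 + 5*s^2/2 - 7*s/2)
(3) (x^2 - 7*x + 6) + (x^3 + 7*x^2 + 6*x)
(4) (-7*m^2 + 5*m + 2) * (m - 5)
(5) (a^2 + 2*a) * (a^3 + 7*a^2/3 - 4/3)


(1) = -64*c^5 + 40*c^4 + 25*c^2 + 25*c
(2) = s^5 + 17*s^4/2 + 9*s^3/2 - 77*s^2/2 + 49*s/2
(3) = x^3 + 8*x^2 - x + 6
(4) = -7*m^3 + 40*m^2 - 23*m - 10
(5) = a^5 + 13*a^4/3 + 14*a^3/3 - 4*a^2/3 - 8*a/3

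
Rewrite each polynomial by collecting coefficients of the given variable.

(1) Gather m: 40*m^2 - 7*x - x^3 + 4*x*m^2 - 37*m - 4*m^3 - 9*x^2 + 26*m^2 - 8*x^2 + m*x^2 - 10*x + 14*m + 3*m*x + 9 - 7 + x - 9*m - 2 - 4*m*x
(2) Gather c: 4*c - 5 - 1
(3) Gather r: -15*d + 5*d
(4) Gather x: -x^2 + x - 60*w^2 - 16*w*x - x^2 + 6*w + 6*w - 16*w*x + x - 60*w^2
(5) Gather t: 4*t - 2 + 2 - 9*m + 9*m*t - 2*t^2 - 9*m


(1) = -4*m^3 + m^2*(4*x + 66) + m*(x^2 - x - 32) - x^3 - 17*x^2 - 16*x
(2) = 4*c - 6
(3) = -10*d
(4) = -120*w^2 + 12*w - 2*x^2 + x*(2 - 32*w)
(5) = -18*m - 2*t^2 + t*(9*m + 4)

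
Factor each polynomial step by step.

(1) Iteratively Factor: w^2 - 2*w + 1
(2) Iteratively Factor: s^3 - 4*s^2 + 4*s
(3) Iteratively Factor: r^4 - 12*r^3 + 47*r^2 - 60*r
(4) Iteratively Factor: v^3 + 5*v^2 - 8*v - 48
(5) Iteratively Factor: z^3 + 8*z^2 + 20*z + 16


(1) = (w - 1)*(w - 1)
(2) = (s - 2)*(s^2 - 2*s) = (s - 2)^2*(s)
(3) = (r - 5)*(r^3 - 7*r^2 + 12*r) = r*(r - 5)*(r^2 - 7*r + 12) = r*(r - 5)*(r - 3)*(r - 4)
(4) = (v + 4)*(v^2 + v - 12) = (v - 3)*(v + 4)*(v + 4)
(5) = (z + 2)*(z^2 + 6*z + 8) = (z + 2)^2*(z + 4)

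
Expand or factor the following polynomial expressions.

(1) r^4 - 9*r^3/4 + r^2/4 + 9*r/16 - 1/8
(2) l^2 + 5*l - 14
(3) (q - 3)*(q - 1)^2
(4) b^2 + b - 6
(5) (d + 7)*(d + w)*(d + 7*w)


(1) = (r - 2)*(r - 1/2)*(r - 1/4)*(r + 1/2)
(2) = (l - 2)*(l + 7)
(3) = q^3 - 5*q^2 + 7*q - 3
(4) = (b - 2)*(b + 3)
(5) = d^3 + 8*d^2*w + 7*d^2 + 7*d*w^2 + 56*d*w + 49*w^2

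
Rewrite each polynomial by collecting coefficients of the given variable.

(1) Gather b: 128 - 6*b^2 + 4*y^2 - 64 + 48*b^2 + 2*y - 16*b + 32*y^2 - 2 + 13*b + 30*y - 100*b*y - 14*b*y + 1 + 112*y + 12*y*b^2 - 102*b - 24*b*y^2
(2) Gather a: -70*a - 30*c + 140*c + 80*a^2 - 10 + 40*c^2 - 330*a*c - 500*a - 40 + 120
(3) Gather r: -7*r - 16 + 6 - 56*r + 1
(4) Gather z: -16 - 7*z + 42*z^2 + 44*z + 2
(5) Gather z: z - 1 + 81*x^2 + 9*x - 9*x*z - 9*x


(1) = b^2*(12*y + 42) + b*(-24*y^2 - 114*y - 105) + 36*y^2 + 144*y + 63
(2) = 80*a^2 + a*(-330*c - 570) + 40*c^2 + 110*c + 70
(3) = -63*r - 9
(4) = 42*z^2 + 37*z - 14
(5) = 81*x^2 + z*(1 - 9*x) - 1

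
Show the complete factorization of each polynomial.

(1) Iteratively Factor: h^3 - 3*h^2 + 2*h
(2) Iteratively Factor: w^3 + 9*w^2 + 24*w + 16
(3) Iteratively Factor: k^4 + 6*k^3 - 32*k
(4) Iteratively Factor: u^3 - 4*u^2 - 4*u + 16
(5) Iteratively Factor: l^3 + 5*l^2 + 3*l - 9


(1) = (h - 1)*(h^2 - 2*h) = h*(h - 1)*(h - 2)
(2) = (w + 1)*(w^2 + 8*w + 16) = (w + 1)*(w + 4)*(w + 4)
(3) = (k)*(k^3 + 6*k^2 - 32) = k*(k - 2)*(k^2 + 8*k + 16) = k*(k - 2)*(k + 4)*(k + 4)
(4) = (u - 2)*(u^2 - 2*u - 8) = (u - 4)*(u - 2)*(u + 2)
(5) = (l + 3)*(l^2 + 2*l - 3) = (l + 3)^2*(l - 1)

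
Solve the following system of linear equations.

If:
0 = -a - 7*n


Then:
a = -7*n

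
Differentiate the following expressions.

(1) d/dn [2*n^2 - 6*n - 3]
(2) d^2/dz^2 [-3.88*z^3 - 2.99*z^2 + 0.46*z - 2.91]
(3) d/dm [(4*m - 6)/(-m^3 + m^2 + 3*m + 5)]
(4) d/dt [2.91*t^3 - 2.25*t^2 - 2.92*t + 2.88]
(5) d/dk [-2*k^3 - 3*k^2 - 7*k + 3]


(1) = 4*n - 6
(2) = -23.28*z - 5.98
(3) = 2*(4*m^3 - 11*m^2 + 6*m + 19)/(m^6 - 2*m^5 - 5*m^4 - 4*m^3 + 19*m^2 + 30*m + 25)
(4) = 8.73*t^2 - 4.5*t - 2.92
(5) = -6*k^2 - 6*k - 7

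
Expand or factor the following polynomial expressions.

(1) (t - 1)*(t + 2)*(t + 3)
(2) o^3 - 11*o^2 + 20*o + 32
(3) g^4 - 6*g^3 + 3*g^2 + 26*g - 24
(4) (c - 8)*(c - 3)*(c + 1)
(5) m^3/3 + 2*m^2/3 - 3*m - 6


(1) = t^3 + 4*t^2 + t - 6
(2) = (o - 8)*(o - 4)*(o + 1)
(3) = (g - 4)*(g - 3)*(g - 1)*(g + 2)
(4) = c^3 - 10*c^2 + 13*c + 24
(5) = (m/3 + 1)*(m - 3)*(m + 2)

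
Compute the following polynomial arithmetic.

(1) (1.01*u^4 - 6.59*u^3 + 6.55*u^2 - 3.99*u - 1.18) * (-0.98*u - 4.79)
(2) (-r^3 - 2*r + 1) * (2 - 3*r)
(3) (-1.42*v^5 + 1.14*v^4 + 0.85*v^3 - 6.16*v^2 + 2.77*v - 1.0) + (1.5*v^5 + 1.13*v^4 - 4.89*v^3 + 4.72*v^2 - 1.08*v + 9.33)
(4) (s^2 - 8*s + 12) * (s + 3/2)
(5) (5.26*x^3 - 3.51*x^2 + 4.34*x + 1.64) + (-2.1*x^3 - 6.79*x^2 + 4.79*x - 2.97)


(1) = -0.9898*u^5 + 1.6203*u^4 + 25.1471*u^3 - 27.4643*u^2 + 20.2685*u + 5.6522
(2) = 3*r^4 - 2*r^3 + 6*r^2 - 7*r + 2
(3) = 0.08*v^5 + 2.27*v^4 - 4.04*v^3 - 1.44*v^2 + 1.69*v + 8.33
(4) = s^3 - 13*s^2/2 + 18
(5) = 3.16*x^3 - 10.3*x^2 + 9.13*x - 1.33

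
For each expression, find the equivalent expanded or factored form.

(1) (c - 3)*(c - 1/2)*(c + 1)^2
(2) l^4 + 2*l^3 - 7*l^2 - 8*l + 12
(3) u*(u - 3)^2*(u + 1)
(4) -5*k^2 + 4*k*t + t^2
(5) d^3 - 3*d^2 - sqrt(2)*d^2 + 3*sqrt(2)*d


(1) = c^4 - 3*c^3/2 - 9*c^2/2 - c/2 + 3/2
(2) = (l - 2)*(l - 1)*(l + 2)*(l + 3)
(3) = u^4 - 5*u^3 + 3*u^2 + 9*u
(4) = (-k + t)*(5*k + t)
(5) = d*(d - 3)*(d - sqrt(2))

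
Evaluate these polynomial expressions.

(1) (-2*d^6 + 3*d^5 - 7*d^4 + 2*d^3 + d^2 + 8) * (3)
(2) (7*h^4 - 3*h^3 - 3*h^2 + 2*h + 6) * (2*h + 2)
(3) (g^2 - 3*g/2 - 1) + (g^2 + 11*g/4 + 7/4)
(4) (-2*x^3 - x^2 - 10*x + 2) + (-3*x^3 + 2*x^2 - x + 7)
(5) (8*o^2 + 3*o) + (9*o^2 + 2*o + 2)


(1) = -6*d^6 + 9*d^5 - 21*d^4 + 6*d^3 + 3*d^2 + 24
(2) = 14*h^5 + 8*h^4 - 12*h^3 - 2*h^2 + 16*h + 12
(3) = 2*g^2 + 5*g/4 + 3/4
(4) = -5*x^3 + x^2 - 11*x + 9
(5) = 17*o^2 + 5*o + 2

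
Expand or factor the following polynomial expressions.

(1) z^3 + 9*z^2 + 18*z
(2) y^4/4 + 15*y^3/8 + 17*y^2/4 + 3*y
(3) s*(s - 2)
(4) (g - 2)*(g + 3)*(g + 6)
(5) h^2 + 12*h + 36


(1) = z*(z + 3)*(z + 6)
(2) = y*(y/4 + 1/2)*(y + 3/2)*(y + 4)
(3) = s^2 - 2*s
(4) = g^3 + 7*g^2 - 36
(5) = (h + 6)^2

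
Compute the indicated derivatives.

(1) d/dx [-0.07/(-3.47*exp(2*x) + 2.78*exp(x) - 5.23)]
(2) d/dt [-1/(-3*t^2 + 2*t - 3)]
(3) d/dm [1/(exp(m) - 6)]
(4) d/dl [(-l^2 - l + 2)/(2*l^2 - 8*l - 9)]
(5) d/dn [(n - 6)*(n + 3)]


(1) = (0.1946 - 0.4858*exp(x))*exp(x)/(3.47*exp(2*x) - 2.78*exp(x) + 5.23)^2
(2) = 2*(1 - 3*t)/(3*t^2 - 2*t + 3)^2
(3) = -exp(m)/(exp(m) - 6)^2
(4) = 5*(2*l^2 + 2*l + 5)/(4*l^4 - 32*l^3 + 28*l^2 + 144*l + 81)
(5) = 2*n - 3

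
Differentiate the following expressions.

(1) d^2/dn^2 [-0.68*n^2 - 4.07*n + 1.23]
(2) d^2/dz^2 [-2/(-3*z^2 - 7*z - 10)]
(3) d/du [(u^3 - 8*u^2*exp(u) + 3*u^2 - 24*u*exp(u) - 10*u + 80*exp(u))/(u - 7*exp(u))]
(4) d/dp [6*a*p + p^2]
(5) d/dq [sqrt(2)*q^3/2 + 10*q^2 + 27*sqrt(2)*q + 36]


(1) = -1.36000000000000
(2) = 4*(-9*z^2 - 21*z + (6*z + 7)^2 - 30)/(3*z^2 + 7*z + 10)^3
(3) = (-u^3*exp(u) + 2*u^3 - 32*u^2*exp(u) + 3*u^2 + 112*u*exp(2*u) - 32*u*exp(u) + 168*exp(2*u) - 10*exp(u))/(u^2 - 14*u*exp(u) + 49*exp(2*u))
(4) = 6*a + 2*p
(5) = 3*sqrt(2)*q^2/2 + 20*q + 27*sqrt(2)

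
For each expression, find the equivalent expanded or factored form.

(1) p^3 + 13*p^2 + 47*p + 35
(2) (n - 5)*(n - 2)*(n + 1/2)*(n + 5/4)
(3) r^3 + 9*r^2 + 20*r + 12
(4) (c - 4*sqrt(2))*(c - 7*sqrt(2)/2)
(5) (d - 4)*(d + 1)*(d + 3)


(1) = (p + 1)*(p + 5)*(p + 7)
(2) = n^4 - 21*n^3/4 - 13*n^2/8 + 105*n/8 + 25/4
(3) = (r + 1)*(r + 2)*(r + 6)
(4) = c^2 - 15*sqrt(2)*c/2 + 28
(5) = d^3 - 13*d - 12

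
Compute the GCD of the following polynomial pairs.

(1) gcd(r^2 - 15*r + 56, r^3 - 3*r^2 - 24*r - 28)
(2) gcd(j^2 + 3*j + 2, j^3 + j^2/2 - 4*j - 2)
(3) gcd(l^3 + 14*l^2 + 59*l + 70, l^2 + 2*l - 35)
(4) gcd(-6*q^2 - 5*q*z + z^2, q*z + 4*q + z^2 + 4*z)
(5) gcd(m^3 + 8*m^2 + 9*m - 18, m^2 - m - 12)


(1) = r - 7
(2) = gcd((j + 1)*(j + 2), (j - 2)*(j + 1/2)*(j + 2)) = j + 2
(3) = l + 7
(4) = q + z
(5) = gcd((m - 1)*(m + 3)*(m + 6), (m - 4)*(m + 3)) = m + 3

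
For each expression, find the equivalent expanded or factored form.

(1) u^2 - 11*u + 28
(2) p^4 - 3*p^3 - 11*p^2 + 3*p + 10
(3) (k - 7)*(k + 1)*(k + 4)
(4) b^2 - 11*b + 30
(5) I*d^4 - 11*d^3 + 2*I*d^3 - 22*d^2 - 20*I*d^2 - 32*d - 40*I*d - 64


(1) = (u - 7)*(u - 4)
(2) = (p - 5)*(p - 1)*(p + 1)*(p + 2)
(3) = k^3 - 2*k^2 - 31*k - 28
(4) = (b - 6)*(b - 5)
(5) = (d + 2)*(d + 4*I)*(d + 8*I)*(I*d + 1)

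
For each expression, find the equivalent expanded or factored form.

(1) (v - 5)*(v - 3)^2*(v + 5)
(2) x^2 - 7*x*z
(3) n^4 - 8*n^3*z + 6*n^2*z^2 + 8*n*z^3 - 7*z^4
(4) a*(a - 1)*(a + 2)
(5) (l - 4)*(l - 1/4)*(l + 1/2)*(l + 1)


(1) = v^4 - 6*v^3 - 16*v^2 + 150*v - 225
(2) = x*(x - 7*z)
(3) = (n - 7*z)*(n - z)^2*(n + z)
(4) = a^3 + a^2 - 2*a
(5) = l^4 - 11*l^3/4 - 39*l^2/8 - 5*l/8 + 1/2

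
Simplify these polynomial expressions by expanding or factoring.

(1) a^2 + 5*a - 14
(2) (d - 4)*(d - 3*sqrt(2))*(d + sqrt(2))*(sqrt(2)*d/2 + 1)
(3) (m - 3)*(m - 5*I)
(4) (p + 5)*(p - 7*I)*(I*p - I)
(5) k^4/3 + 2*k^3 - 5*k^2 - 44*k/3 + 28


(1) = (a - 2)*(a + 7)
(2) = sqrt(2)*d^4/2 - 2*sqrt(2)*d^3 - d^3 - 5*sqrt(2)*d^2 + 4*d^2 - 6*d + 20*sqrt(2)*d + 24
(3) = m^2 - 3*m - 5*I*m + 15*I
(4) = I*p^3 + 7*p^2 + 4*I*p^2 + 28*p - 5*I*p - 35
(5) = (k/3 + 1)*(k - 2)^2*(k + 7)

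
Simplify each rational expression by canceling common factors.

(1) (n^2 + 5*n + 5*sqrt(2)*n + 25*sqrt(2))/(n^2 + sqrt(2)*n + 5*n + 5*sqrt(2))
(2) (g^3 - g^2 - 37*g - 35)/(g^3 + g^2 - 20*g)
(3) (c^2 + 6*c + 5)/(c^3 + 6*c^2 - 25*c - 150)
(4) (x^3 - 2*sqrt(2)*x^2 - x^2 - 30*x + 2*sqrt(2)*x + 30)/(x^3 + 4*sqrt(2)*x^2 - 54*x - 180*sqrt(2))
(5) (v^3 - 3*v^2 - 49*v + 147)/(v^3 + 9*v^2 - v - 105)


(1) = (n + 5*sqrt(2))/(n + sqrt(2))
(2) = (g^2 - 6*g - 7)/(g^2 - 4*g)
(3) = (c + 1)/(c^2 + c - 30)
(4) = (x - 1)/(x + 6*sqrt(2))
(5) = (v - 7)/(v + 5)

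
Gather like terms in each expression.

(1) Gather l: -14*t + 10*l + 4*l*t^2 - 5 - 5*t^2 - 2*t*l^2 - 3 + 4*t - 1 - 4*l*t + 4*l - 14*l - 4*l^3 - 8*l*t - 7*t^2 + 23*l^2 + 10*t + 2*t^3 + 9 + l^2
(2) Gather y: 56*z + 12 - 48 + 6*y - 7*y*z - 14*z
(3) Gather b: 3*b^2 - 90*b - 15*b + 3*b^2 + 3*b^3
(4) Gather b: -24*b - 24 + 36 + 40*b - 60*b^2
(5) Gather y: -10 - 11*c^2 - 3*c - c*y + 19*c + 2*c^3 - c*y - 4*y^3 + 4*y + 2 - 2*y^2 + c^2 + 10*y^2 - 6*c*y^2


(1) = -4*l^3 + l^2*(24 - 2*t) + l*(4*t^2 - 12*t) + 2*t^3 - 12*t^2
(2) = y*(6 - 7*z) + 42*z - 36
(3) = 3*b^3 + 6*b^2 - 105*b
(4) = -60*b^2 + 16*b + 12
(5) = 2*c^3 - 10*c^2 + 16*c - 4*y^3 + y^2*(8 - 6*c) + y*(4 - 2*c) - 8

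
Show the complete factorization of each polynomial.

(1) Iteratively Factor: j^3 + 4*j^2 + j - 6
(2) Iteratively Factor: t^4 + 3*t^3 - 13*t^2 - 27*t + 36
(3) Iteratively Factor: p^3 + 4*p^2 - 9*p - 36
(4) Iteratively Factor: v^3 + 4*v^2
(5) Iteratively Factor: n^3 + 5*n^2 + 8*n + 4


(1) = (j - 1)*(j^2 + 5*j + 6) = (j - 1)*(j + 2)*(j + 3)
(2) = (t + 4)*(t^3 - t^2 - 9*t + 9) = (t - 1)*(t + 4)*(t^2 - 9) = (t - 3)*(t - 1)*(t + 4)*(t + 3)
(3) = (p - 3)*(p^2 + 7*p + 12) = (p - 3)*(p + 3)*(p + 4)
(4) = (v + 4)*(v^2) = v*(v + 4)*(v)
(5) = (n + 2)*(n^2 + 3*n + 2) = (n + 2)^2*(n + 1)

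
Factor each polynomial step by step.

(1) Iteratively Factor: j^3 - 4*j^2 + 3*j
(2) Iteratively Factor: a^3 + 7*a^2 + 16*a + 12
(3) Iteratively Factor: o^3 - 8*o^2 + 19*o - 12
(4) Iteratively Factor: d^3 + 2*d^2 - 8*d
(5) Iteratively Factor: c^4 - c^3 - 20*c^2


(1) = (j - 1)*(j^2 - 3*j) = j*(j - 1)*(j - 3)
(2) = (a + 2)*(a^2 + 5*a + 6) = (a + 2)^2*(a + 3)
(3) = (o - 1)*(o^2 - 7*o + 12) = (o - 4)*(o - 1)*(o - 3)
(4) = (d + 4)*(d^2 - 2*d) = d*(d + 4)*(d - 2)
(5) = (c + 4)*(c^3 - 5*c^2) = c*(c + 4)*(c^2 - 5*c) = c*(c - 5)*(c + 4)*(c)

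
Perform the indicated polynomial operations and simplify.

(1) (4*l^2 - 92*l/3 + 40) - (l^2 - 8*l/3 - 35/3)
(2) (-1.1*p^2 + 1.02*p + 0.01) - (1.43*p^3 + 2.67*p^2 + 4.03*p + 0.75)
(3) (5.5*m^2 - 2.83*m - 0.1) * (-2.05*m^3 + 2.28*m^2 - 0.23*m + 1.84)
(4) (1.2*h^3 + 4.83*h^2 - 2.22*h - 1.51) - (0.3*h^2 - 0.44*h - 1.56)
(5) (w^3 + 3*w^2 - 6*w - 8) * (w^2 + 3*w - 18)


(1) = 3*l^2 - 28*l + 155/3
(2) = -1.43*p^3 - 3.77*p^2 - 3.01*p - 0.74
(3) = -11.275*m^5 + 18.3415*m^4 - 7.5124*m^3 + 10.5429*m^2 - 5.1842*m - 0.184
(4) = 1.2*h^3 + 4.53*h^2 - 1.78*h + 0.05
(5) = w^5 + 6*w^4 - 15*w^3 - 80*w^2 + 84*w + 144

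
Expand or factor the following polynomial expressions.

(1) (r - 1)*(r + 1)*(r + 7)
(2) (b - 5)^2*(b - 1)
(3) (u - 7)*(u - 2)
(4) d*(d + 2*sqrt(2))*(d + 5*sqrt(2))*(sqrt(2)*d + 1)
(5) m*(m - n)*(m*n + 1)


(1) = r^3 + 7*r^2 - r - 7
(2) = b^3 - 11*b^2 + 35*b - 25
(3) = u^2 - 9*u + 14
(4) = sqrt(2)*d^4 + 15*d^3 + 27*sqrt(2)*d^2 + 20*d
(5) = m^3*n - m^2*n^2 + m^2 - m*n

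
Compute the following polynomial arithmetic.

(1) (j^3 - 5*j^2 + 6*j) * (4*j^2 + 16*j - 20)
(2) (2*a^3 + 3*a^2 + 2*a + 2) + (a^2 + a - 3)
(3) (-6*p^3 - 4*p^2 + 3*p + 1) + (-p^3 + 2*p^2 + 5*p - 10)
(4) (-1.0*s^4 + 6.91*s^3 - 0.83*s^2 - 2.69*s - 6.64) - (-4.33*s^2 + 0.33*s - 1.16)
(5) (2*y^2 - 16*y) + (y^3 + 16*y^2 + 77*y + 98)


(1) = 4*j^5 - 4*j^4 - 76*j^3 + 196*j^2 - 120*j
(2) = 2*a^3 + 4*a^2 + 3*a - 1
(3) = -7*p^3 - 2*p^2 + 8*p - 9
(4) = -1.0*s^4 + 6.91*s^3 + 3.5*s^2 - 3.02*s - 5.48
(5) = y^3 + 18*y^2 + 61*y + 98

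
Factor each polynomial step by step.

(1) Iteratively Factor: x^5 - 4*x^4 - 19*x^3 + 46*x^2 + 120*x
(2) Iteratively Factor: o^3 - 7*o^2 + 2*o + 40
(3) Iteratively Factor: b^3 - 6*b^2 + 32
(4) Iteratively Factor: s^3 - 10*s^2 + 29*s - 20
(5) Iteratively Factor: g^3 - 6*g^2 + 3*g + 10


(1) = (x - 4)*(x^4 - 19*x^2 - 30*x) = (x - 4)*(x + 2)*(x^3 - 2*x^2 - 15*x) = x*(x - 4)*(x + 2)*(x^2 - 2*x - 15) = x*(x - 5)*(x - 4)*(x + 2)*(x + 3)
(2) = (o - 5)*(o^2 - 2*o - 8) = (o - 5)*(o - 4)*(o + 2)
(3) = (b - 4)*(b^2 - 2*b - 8) = (b - 4)*(b + 2)*(b - 4)
(4) = (s - 4)*(s^2 - 6*s + 5) = (s - 5)*(s - 4)*(s - 1)
(5) = (g - 5)*(g^2 - g - 2) = (g - 5)*(g - 2)*(g + 1)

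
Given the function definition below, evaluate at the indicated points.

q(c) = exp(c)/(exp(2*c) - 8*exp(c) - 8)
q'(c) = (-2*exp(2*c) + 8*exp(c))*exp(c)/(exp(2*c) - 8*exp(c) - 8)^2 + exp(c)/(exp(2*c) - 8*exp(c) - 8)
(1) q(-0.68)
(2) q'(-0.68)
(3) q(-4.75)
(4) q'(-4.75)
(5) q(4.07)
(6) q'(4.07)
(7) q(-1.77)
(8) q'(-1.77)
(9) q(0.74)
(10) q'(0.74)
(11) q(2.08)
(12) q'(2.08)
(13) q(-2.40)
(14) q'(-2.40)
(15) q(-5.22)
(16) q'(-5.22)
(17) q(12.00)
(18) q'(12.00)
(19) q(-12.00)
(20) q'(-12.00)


(1) = -0.04
(2) = -0.03
(3) = -0.00
(4) = -0.00
(5) = 0.02
(6) = -0.02
(7) = -0.02
(8) = -0.02
(9) = -0.10
(10) = -0.06
(11) = -1.01
(12) = -9.10
(13) = -0.01
(14) = -0.01
(15) = -0.00
(16) = -0.00
(17) = 0.00
(18) = -0.00
(19) = -0.00
(20) = -0.00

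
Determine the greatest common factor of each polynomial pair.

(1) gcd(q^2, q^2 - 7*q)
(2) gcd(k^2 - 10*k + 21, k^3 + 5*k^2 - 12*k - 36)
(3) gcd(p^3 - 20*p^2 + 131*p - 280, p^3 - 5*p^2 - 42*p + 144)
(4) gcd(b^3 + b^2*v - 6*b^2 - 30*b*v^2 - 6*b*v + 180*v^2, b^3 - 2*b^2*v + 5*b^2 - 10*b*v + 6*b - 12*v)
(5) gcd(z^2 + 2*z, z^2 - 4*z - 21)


(1) = q
(2) = k - 3
(3) = gcd((p - 8)*(p - 7)*(p - 5), (p - 8)*(p - 3)*(p + 6)) = p - 8
(4) = gcd((b - 6)*(b - 5*v)*(b + 6*v), (b + 2)*(b + 3)*(b - 2*v)) = 1
(5) = 1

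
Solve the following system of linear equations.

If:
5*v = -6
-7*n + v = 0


Then:
n = -6/35
v = -6/5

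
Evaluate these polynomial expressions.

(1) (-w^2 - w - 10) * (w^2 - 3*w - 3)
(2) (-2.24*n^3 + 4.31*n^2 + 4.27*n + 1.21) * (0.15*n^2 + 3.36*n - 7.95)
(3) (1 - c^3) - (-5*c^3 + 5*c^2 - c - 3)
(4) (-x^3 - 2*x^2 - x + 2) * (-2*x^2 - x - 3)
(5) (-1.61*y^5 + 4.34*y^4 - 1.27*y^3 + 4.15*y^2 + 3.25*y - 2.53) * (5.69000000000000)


(1) = -w^4 + 2*w^3 - 4*w^2 + 33*w + 30
(2) = -0.336*n^5 - 6.8799*n^4 + 32.9301*n^3 - 19.7358*n^2 - 29.8809*n - 9.6195
(3) = 4*c^3 - 5*c^2 + c + 4
(4) = 2*x^5 + 5*x^4 + 7*x^3 + 3*x^2 + x - 6
(5) = -9.1609*y^5 + 24.6946*y^4 - 7.2263*y^3 + 23.6135*y^2 + 18.4925*y - 14.3957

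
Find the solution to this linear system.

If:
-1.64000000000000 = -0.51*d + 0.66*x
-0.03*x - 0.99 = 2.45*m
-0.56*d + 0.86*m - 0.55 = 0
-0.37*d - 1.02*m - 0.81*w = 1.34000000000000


Then:
d = -1.53
m = -0.36
w = -0.50
x = -3.67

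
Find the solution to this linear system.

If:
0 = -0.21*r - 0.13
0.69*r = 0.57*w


Then:
r = -0.62
w = -0.75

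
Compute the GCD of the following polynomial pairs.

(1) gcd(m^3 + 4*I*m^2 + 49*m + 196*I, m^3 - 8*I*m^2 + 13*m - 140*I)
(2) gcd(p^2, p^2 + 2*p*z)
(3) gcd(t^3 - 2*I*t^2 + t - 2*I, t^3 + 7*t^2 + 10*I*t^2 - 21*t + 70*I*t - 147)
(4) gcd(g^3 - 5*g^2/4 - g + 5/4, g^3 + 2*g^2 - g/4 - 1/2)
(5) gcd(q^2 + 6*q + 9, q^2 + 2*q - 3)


(1) = gcd((m - 7*I)*(m + 4*I)*(m + 7*I), (m - 7*I)*(m - 5*I)*(m + 4*I)) = m^2 - 3*I*m + 28
(2) = p
(3) = 1
(4) = gcd((g - 5/4)*(g - 1)*(g + 1), (g - 1/2)*(g + 1/2)*(g + 2)) = 1
(5) = gcd((q + 3)^2, (q - 1)*(q + 3)) = q + 3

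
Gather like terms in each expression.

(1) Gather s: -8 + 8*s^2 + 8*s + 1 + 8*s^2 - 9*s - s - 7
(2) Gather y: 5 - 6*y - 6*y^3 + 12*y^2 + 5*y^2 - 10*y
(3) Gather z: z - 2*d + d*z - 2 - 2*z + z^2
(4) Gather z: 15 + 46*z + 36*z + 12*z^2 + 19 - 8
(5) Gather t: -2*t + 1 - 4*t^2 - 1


(1) = 16*s^2 - 2*s - 14
(2) = -6*y^3 + 17*y^2 - 16*y + 5
(3) = -2*d + z^2 + z*(d - 1) - 2
(4) = 12*z^2 + 82*z + 26
(5) = -4*t^2 - 2*t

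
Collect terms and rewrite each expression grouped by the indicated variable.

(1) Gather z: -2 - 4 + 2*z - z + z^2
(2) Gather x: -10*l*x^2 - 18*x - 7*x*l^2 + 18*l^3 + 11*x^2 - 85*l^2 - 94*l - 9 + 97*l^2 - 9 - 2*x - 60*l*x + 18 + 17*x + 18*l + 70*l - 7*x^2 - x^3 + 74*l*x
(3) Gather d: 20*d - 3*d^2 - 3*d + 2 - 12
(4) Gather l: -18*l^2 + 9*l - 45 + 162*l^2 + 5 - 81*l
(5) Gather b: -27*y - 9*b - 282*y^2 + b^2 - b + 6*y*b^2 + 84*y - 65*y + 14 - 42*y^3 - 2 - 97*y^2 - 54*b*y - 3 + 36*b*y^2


(1) = z^2 + z - 6
(2) = 18*l^3 + 12*l^2 - 6*l - x^3 + x^2*(4 - 10*l) + x*(-7*l^2 + 14*l - 3)
(3) = -3*d^2 + 17*d - 10
(4) = 144*l^2 - 72*l - 40
(5) = b^2*(6*y + 1) + b*(36*y^2 - 54*y - 10) - 42*y^3 - 379*y^2 - 8*y + 9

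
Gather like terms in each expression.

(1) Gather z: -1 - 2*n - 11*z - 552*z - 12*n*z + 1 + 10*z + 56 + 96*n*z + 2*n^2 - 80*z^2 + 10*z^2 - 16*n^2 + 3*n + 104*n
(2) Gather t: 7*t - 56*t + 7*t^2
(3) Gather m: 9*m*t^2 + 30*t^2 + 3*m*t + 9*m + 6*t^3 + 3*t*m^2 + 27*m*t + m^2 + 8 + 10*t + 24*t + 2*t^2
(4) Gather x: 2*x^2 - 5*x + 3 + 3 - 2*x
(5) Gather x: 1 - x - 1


(1) = -14*n^2 + 105*n - 70*z^2 + z*(84*n - 553) + 56
(2) = 7*t^2 - 49*t
(3) = m^2*(3*t + 1) + m*(9*t^2 + 30*t + 9) + 6*t^3 + 32*t^2 + 34*t + 8
(4) = 2*x^2 - 7*x + 6
(5) = -x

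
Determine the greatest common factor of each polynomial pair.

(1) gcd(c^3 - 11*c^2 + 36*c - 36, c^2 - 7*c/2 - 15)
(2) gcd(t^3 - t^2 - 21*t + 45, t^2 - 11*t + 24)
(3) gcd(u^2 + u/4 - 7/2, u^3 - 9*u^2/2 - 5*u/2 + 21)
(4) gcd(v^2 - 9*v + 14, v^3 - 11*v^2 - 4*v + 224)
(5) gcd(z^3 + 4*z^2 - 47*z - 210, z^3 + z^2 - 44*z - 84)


(1) = c - 6
(2) = t - 3
(3) = gcd((u - 7/4)*(u + 2), (u - 7/2)*(u - 3)*(u + 2)) = u + 2
(4) = gcd((v - 7)*(v - 2), (v - 8)*(v - 7)*(v + 4)) = v - 7
(5) = z^2 - z - 42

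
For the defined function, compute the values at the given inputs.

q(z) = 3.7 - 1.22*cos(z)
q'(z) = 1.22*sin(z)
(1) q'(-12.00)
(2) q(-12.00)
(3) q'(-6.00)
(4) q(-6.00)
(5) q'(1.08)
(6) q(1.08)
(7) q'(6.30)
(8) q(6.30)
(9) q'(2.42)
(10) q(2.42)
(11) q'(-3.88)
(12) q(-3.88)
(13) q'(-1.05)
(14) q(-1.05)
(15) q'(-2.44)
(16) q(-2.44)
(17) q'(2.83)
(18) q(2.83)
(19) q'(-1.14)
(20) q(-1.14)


(1) = 0.65
(2) = 2.67
(3) = 0.34
(4) = 2.53
(5) = 1.08
(6) = 3.12
(7) = 0.02
(8) = 2.48
(9) = 0.81
(10) = 4.62
(11) = 0.82
(12) = 4.60
(13) = -1.06
(14) = 3.09
(15) = -0.79
(16) = 4.63
(17) = 0.37
(18) = 4.86
(19) = -1.11
(20) = 3.19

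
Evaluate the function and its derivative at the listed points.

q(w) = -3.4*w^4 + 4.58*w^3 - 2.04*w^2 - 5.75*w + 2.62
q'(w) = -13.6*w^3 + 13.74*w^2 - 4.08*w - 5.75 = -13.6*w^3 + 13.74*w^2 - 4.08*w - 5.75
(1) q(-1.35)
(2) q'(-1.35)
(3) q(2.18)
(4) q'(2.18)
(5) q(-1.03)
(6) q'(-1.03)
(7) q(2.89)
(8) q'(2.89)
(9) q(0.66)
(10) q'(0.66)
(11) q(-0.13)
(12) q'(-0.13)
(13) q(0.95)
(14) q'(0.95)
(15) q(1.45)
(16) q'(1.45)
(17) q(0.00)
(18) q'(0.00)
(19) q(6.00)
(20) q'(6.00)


(1) = -15.90
(2) = 58.26
(3) = -48.95
(4) = -90.25
(5) = -2.45
(6) = 27.89
(7) = -157.66
(8) = -231.05
(9) = -1.39
(10) = -6.37
(11) = 3.32
(12) = -4.96
(13) = -3.53
(14) = -8.89
(15) = -11.07
(16) = -24.24
(17) = 2.62
(18) = -5.75
(19) = -3522.44
(20) = -2473.19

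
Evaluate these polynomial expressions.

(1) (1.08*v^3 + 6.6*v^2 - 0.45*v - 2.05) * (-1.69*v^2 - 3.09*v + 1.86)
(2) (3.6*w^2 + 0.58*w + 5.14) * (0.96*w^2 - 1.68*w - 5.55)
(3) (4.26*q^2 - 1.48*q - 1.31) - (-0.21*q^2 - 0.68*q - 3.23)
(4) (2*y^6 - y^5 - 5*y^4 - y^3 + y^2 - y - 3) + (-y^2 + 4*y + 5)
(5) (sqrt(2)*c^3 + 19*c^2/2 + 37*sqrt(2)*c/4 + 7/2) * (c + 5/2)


(1) = -1.8252*v^5 - 14.4912*v^4 - 17.6247*v^3 + 17.131*v^2 + 5.4975*v - 3.813
(2) = 3.456*w^4 - 5.4912*w^3 - 16.02*w^2 - 11.8542*w - 28.527
(3) = 4.47*q^2 - 0.8*q + 1.92
(4) = 2*y^6 - y^5 - 5*y^4 - y^3 + 3*y + 2
(5) = sqrt(2)*c^4 + 5*sqrt(2)*c^3/2 + 19*c^3/2 + 37*sqrt(2)*c^2/4 + 95*c^2/4 + 7*c/2 + 185*sqrt(2)*c/8 + 35/4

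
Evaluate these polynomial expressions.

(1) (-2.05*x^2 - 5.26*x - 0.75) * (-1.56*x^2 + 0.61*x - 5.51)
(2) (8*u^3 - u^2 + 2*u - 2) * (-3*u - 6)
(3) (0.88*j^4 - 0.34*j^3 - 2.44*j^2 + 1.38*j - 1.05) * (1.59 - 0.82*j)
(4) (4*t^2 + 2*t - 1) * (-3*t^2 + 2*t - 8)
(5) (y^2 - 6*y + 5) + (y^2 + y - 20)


(1) = 3.198*x^4 + 6.9551*x^3 + 9.2569*x^2 + 28.5251*x + 4.1325
(2) = -24*u^4 - 45*u^3 - 6*u + 12
(3) = -0.7216*j^5 + 1.678*j^4 + 1.4602*j^3 - 5.0112*j^2 + 3.0552*j - 1.6695
(4) = -12*t^4 + 2*t^3 - 25*t^2 - 18*t + 8
(5) = 2*y^2 - 5*y - 15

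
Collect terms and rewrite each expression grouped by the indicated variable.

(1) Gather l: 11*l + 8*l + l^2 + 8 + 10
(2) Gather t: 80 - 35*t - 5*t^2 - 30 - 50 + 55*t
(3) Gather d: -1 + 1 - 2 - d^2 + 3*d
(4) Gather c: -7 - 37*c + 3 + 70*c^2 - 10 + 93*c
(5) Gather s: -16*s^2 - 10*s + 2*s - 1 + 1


(1) = l^2 + 19*l + 18
(2) = -5*t^2 + 20*t
(3) = -d^2 + 3*d - 2
(4) = 70*c^2 + 56*c - 14
(5) = -16*s^2 - 8*s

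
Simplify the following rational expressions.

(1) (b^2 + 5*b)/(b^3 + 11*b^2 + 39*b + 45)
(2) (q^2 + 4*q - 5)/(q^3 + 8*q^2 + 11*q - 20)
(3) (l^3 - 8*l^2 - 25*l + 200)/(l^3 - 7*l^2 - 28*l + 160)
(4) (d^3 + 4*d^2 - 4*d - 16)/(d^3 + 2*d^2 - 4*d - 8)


(1) = b/(b^2 + 6*b + 9)
(2) = 1/(q + 4)
(3) = (l - 5)/(l - 4)
(4) = (d + 4)/(d + 2)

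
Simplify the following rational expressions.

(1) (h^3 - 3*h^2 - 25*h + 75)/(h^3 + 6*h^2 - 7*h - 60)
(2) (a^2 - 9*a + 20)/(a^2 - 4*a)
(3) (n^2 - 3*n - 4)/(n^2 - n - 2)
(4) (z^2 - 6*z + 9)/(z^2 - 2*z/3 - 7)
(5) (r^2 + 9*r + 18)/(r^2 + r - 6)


(1) = (h - 5)/(h + 4)
(2) = (a - 5)/a
(3) = (n - 4)/(n - 2)
(4) = (3*z - 9)/(3*z + 7)
(5) = (r + 6)/(r - 2)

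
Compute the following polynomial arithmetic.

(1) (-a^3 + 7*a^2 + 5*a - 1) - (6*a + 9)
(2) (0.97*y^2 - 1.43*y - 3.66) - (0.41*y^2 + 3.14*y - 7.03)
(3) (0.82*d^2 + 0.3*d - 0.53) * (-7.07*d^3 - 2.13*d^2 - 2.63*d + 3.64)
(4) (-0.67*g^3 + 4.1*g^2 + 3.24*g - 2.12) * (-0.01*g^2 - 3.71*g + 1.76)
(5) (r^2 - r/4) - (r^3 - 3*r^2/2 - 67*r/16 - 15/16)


(1) = -a^3 + 7*a^2 - a - 10
(2) = 0.56*y^2 - 4.57*y + 3.37
(3) = -5.7974*d^5 - 3.8676*d^4 + 0.9515*d^3 + 3.3247*d^2 + 2.4859*d - 1.9292
(4) = 0.0067*g^5 + 2.4447*g^4 - 16.4226*g^3 - 4.7832*g^2 + 13.5676*g - 3.7312
(5) = -r^3 + 5*r^2/2 + 63*r/16 + 15/16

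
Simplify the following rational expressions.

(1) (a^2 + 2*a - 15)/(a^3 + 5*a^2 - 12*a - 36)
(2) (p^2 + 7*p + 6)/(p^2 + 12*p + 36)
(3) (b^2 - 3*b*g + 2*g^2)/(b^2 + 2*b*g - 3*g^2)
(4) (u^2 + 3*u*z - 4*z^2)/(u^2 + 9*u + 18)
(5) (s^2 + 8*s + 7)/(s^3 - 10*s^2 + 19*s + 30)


(1) = (a + 5)/(a^2 + 8*a + 12)
(2) = (p + 1)/(p + 6)
(3) = (b - 2*g)/(b + 3*g)
(4) = (u^2 + 3*u*z - 4*z^2)/(u^2 + 9*u + 18)
(5) = (s + 7)/(s^2 - 11*s + 30)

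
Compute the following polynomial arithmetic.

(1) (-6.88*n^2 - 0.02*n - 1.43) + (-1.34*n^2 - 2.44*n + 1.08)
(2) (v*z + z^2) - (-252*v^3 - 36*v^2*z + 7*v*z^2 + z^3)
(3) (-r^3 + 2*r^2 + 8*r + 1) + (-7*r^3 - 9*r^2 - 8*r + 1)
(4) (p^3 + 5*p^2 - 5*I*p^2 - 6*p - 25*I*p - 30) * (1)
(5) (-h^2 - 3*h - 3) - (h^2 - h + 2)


(1) = -8.22*n^2 - 2.46*n - 0.35
(2) = 252*v^3 + 36*v^2*z - 7*v*z^2 + v*z - z^3 + z^2
(3) = -8*r^3 - 7*r^2 + 2
(4) = p^3 + 5*p^2 - 5*I*p^2 - 6*p - 25*I*p - 30
(5) = -2*h^2 - 2*h - 5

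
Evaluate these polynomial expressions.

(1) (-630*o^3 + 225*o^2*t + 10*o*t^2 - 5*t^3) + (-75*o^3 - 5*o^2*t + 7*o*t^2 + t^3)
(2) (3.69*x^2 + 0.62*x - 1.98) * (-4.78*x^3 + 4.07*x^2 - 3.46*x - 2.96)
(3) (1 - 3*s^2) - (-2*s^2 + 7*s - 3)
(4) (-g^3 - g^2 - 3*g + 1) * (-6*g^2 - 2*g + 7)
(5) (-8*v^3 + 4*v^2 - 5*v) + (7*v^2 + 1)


(1) = -705*o^3 + 220*o^2*t + 17*o*t^2 - 4*t^3
(2) = -17.6382*x^5 + 12.0547*x^4 - 0.7796*x^3 - 21.1262*x^2 + 5.0156*x + 5.8608
(3) = -s^2 - 7*s + 4
(4) = 6*g^5 + 8*g^4 + 13*g^3 - 7*g^2 - 23*g + 7
(5) = -8*v^3 + 11*v^2 - 5*v + 1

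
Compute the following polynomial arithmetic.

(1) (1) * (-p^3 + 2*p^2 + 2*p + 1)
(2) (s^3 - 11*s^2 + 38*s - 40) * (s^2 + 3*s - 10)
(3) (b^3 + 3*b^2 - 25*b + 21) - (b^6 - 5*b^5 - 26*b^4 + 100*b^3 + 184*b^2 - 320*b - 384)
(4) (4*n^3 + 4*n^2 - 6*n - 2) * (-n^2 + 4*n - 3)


(1) = -p^3 + 2*p^2 + 2*p + 1
(2) = s^5 - 8*s^4 - 5*s^3 + 184*s^2 - 500*s + 400
(3) = -b^6 + 5*b^5 + 26*b^4 - 99*b^3 - 181*b^2 + 295*b + 405
(4) = -4*n^5 + 12*n^4 + 10*n^3 - 34*n^2 + 10*n + 6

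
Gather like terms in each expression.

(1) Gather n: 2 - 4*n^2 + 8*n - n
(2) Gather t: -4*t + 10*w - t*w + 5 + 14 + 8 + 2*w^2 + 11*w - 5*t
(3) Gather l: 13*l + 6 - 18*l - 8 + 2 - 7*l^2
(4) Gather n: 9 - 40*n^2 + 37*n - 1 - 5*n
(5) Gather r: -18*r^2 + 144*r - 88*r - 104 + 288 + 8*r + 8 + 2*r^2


(1) = -4*n^2 + 7*n + 2
(2) = t*(-w - 9) + 2*w^2 + 21*w + 27
(3) = -7*l^2 - 5*l
(4) = -40*n^2 + 32*n + 8
(5) = -16*r^2 + 64*r + 192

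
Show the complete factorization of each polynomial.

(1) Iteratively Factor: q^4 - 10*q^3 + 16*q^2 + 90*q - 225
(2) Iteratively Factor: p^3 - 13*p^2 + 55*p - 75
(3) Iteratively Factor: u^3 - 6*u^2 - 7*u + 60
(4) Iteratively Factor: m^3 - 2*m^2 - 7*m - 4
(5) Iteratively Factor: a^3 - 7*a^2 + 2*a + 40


(1) = (q - 3)*(q^3 - 7*q^2 - 5*q + 75) = (q - 5)*(q - 3)*(q^2 - 2*q - 15) = (q - 5)*(q - 3)*(q + 3)*(q - 5)
(2) = (p - 3)*(p^2 - 10*p + 25) = (p - 5)*(p - 3)*(p - 5)
(3) = (u - 4)*(u^2 - 2*u - 15) = (u - 4)*(u + 3)*(u - 5)
(4) = (m + 1)*(m^2 - 3*m - 4) = (m - 4)*(m + 1)*(m + 1)
(5) = (a - 4)*(a^2 - 3*a - 10) = (a - 5)*(a - 4)*(a + 2)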